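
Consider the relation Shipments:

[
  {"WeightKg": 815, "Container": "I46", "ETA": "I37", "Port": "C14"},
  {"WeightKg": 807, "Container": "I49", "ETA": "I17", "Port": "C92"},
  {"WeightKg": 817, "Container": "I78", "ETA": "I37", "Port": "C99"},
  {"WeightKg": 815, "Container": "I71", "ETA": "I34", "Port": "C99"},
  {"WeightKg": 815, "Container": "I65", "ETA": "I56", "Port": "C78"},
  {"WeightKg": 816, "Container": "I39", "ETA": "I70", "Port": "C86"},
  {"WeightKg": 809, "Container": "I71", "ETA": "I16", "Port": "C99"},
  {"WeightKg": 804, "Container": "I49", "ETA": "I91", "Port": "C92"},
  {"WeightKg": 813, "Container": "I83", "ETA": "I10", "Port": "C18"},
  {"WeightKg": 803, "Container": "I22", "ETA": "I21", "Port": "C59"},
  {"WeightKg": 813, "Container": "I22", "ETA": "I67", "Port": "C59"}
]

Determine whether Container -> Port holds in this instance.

Container=I46: 1 row → Port = C14 ✓
Container=I49: 2 rows → Port = C92, C92 ✓
Container=I78: 1 row → Port = C99 ✓
Container=I71: 2 rows → Port = C99, C99 ✓
Container=I65: 1 row → Port = C78 ✓
Container=I39: 1 row → Port = C86 ✓
Container=I83: 1 row → Port = C18 ✓
Container=I22: 2 rows → Port = C59, C59 ✓
Every Container value is associated with a single Port value, so Container -> Port holds.

Yes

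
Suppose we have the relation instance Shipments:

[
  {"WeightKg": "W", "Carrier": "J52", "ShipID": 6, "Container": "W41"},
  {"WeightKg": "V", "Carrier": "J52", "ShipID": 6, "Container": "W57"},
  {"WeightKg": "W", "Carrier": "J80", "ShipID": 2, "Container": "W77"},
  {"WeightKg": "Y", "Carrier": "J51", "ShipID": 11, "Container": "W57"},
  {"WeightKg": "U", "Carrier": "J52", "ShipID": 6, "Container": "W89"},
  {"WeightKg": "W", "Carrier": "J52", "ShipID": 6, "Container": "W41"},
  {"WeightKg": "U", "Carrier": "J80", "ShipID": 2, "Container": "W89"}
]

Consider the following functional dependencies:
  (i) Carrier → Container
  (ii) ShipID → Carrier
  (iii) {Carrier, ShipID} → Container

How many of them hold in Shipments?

(i) Carrier → Container: Carrier=J52: 4 rows → Container takes values {W41, W57, W89} — violation; Carrier=J80: 2 rows → Container takes values {W77, W89} — violation — fails.
(ii) ShipID → Carrier: every LHS value maps to a single RHS value — holds.
(iii) {Carrier, ShipID} → Container: (Carrier=J52, ShipID=6): 4 rows → Container takes values {W41, W57, W89} — violation; (Carrier=J80, ShipID=2): 2 rows → Container takes values {W77, W89} — violation — fails.
1 of the 3 dependencies holds.

1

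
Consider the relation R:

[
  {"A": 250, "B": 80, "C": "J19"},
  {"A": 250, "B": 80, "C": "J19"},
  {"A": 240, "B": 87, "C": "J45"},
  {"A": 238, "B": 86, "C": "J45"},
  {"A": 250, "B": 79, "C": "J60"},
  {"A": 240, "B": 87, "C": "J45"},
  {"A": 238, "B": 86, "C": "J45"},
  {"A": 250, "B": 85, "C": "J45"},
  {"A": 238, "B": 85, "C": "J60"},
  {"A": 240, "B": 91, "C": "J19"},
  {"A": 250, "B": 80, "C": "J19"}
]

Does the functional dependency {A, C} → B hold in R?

Yes

(A=250, C=J19): 3 rows → B = 80, 80, 80 ✓
(A=240, C=J45): 2 rows → B = 87, 87 ✓
(A=238, C=J45): 2 rows → B = 86, 86 ✓
(A=250, C=J60): 1 row → B = 79 ✓
(A=250, C=J45): 1 row → B = 85 ✓
(A=238, C=J60): 1 row → B = 85 ✓
(A=240, C=J19): 1 row → B = 91 ✓
Every {A, C} value is associated with a single B value, so {A, C} → B holds.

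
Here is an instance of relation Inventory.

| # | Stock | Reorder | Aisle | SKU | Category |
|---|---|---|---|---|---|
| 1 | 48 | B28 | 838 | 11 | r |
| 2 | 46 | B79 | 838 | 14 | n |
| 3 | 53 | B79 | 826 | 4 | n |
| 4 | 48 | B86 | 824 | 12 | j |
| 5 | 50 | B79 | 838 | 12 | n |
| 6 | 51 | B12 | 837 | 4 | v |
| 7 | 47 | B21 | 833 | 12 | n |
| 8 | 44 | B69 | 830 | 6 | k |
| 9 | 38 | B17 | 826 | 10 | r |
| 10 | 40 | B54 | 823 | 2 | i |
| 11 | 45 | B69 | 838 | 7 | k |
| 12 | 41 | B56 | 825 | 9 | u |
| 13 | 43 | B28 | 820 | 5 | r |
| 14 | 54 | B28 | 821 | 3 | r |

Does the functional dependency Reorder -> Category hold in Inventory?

Reorder=B28: rows 1, 13, 14 → Category = r, r, r ✓
Reorder=B79: rows 2, 3, 5 → Category = n, n, n ✓
Reorder=B86: row 4 → Category = j ✓
Reorder=B12: row 6 → Category = v ✓
Reorder=B21: row 7 → Category = n ✓
Reorder=B69: rows 8, 11 → Category = k, k ✓
Reorder=B17: row 9 → Category = r ✓
Reorder=B54: row 10 → Category = i ✓
Reorder=B56: row 12 → Category = u ✓
Every Reorder value is associated with a single Category value, so Reorder -> Category holds.

Yes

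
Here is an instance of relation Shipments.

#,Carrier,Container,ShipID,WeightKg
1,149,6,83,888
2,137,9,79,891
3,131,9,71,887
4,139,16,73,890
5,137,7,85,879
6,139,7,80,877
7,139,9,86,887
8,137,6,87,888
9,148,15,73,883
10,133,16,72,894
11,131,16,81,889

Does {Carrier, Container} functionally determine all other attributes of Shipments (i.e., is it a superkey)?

Yes

All 11 rows have distinct {Carrier, Container} values, so {Carrier, Container} → (all attributes) holds and {Carrier, Container} is a superkey.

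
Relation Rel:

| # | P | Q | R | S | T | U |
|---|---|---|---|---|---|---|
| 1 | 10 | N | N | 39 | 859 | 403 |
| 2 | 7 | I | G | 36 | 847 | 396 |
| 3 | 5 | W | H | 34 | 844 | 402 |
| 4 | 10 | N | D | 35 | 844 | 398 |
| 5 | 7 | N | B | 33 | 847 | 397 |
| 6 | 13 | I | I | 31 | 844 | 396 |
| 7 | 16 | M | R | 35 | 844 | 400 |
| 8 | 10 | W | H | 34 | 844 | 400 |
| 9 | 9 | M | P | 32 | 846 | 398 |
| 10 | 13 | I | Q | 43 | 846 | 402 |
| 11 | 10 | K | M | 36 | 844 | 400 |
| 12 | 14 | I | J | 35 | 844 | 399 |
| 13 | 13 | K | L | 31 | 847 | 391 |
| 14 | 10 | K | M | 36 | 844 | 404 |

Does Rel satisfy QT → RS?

No

(Q=N, T=859): row 1 → {R,S} = (N, 39) ✓
(Q=I, T=847): row 2 → {R,S} = (G, 36) ✓
(Q=W, T=844): rows 3, 8 → {R,S} = (H, 34), (H, 34) ✓
(Q=N, T=844): row 4 → {R,S} = (D, 35) ✓
(Q=N, T=847): row 5 → {R,S} = (B, 33) ✓
(Q=I, T=844): rows 6, 12 → {R,S} takes values {(I, 31), (J, 35)} — violation
(Q=M, T=844): row 7 → {R,S} = (R, 35) ✓
(Q=M, T=846): row 9 → {R,S} = (P, 32) ✓
(Q=I, T=846): row 10 → {R,S} = (Q, 43) ✓
(Q=K, T=844): rows 11, 14 → {R,S} = (M, 36), (M, 36) ✓
(Q=K, T=847): row 13 → {R,S} = (L, 31) ✓
Two rows agree on QT but differ on RS, so QT → RS does not hold.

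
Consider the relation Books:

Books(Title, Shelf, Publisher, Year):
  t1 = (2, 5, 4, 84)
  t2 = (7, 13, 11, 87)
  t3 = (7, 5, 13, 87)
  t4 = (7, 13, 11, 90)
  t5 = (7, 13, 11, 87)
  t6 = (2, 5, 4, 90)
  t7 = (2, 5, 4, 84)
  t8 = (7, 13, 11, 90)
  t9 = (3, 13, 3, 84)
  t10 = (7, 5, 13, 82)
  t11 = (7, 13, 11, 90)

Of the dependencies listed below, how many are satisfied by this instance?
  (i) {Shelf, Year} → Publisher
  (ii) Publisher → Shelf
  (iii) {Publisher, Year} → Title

(i) {Shelf, Year} → Publisher: every LHS value maps to a single RHS value — holds.
(ii) Publisher → Shelf: every LHS value maps to a single RHS value — holds.
(iii) {Publisher, Year} → Title: every LHS value maps to a single RHS value — holds.
3 of the 3 dependencies hold.

3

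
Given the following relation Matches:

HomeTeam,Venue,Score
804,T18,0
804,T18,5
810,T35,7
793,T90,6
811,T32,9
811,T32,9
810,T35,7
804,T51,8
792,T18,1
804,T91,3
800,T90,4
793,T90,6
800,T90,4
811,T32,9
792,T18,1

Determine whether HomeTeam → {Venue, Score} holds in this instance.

HomeTeam=804: 4 rows → {Venue,Score} takes values {(T18, 0), (T18, 5), (T51, 8), (T91, 3)} — violation
HomeTeam=810: 2 rows → {Venue,Score} = (T35, 7), (T35, 7) ✓
HomeTeam=793: 2 rows → {Venue,Score} = (T90, 6), (T90, 6) ✓
HomeTeam=811: 3 rows → {Venue,Score} = (T32, 9), (T32, 9), (T32, 9) ✓
HomeTeam=792: 2 rows → {Venue,Score} = (T18, 1), (T18, 1) ✓
HomeTeam=800: 2 rows → {Venue,Score} = (T90, 4), (T90, 4) ✓
Two rows agree on HomeTeam but differ on {Venue, Score}, so HomeTeam → {Venue, Score} does not hold.

No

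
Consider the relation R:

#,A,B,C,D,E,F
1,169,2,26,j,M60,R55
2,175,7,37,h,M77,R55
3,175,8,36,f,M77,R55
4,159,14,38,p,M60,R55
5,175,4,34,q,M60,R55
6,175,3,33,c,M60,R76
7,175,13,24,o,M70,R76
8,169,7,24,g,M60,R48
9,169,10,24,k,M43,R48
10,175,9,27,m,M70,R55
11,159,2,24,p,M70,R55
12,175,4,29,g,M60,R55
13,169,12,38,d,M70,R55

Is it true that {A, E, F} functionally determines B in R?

No

(A=169, E=M60, F=R55): row 1 → B = 2 ✓
(A=175, E=M77, F=R55): rows 2, 3 → B takes values {7, 8} — violation
(A=159, E=M60, F=R55): row 4 → B = 14 ✓
(A=175, E=M60, F=R55): rows 5, 12 → B = 4, 4 ✓
(A=175, E=M60, F=R76): row 6 → B = 3 ✓
(A=175, E=M70, F=R76): row 7 → B = 13 ✓
(A=169, E=M60, F=R48): row 8 → B = 7 ✓
(A=169, E=M43, F=R48): row 9 → B = 10 ✓
(A=175, E=M70, F=R55): row 10 → B = 9 ✓
(A=159, E=M70, F=R55): row 11 → B = 2 ✓
(A=169, E=M70, F=R55): row 13 → B = 12 ✓
Two rows agree on {A, E, F} but differ on B, so {A, E, F} -> B does not hold.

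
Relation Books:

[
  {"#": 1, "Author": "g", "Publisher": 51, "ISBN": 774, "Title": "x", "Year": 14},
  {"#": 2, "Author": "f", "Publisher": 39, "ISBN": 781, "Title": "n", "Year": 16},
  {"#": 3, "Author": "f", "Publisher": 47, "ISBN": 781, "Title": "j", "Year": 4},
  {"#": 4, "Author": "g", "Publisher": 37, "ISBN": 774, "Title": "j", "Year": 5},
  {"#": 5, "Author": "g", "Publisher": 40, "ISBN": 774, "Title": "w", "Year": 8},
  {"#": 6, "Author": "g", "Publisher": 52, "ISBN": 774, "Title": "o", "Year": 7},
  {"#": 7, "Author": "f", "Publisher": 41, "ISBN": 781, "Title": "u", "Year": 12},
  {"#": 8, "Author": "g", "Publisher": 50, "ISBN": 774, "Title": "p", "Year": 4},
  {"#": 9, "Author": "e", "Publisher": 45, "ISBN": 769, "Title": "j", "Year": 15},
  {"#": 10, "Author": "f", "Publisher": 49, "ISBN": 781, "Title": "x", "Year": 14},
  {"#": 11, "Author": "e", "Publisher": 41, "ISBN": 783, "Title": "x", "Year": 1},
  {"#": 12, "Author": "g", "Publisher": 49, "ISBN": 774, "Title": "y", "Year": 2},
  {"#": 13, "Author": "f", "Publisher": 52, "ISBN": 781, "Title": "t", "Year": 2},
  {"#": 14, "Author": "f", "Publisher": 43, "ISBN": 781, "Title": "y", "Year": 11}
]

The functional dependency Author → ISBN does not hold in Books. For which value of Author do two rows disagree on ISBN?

Author=g: rows 1, 4, 5, 6, 8, 12 → ISBN = 774, 774, 774, 774, 774, 774 ✓
Author=f: rows 2, 3, 7, 10, 13, 14 → ISBN = 781, 781, 781, 781, 781, 781 ✓
Author=e: rows 9, 11 → ISBN takes values {769, 783} — violation
The only Author value with inconsistent ISBN is Author=e.

e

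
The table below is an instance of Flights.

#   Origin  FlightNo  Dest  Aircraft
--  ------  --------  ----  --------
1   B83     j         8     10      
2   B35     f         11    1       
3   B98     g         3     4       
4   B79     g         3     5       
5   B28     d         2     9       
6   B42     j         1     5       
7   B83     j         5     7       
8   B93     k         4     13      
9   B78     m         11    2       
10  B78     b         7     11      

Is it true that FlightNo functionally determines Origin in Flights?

FlightNo=j: rows 1, 6, 7 → Origin takes values {B83, B42} — violation
FlightNo=f: row 2 → Origin = B35 ✓
FlightNo=g: rows 3, 4 → Origin takes values {B98, B79} — violation
FlightNo=d: row 5 → Origin = B28 ✓
FlightNo=k: row 8 → Origin = B93 ✓
FlightNo=m: row 9 → Origin = B78 ✓
FlightNo=b: row 10 → Origin = B78 ✓
Two rows agree on FlightNo but differ on Origin, so FlightNo -> Origin does not hold.

No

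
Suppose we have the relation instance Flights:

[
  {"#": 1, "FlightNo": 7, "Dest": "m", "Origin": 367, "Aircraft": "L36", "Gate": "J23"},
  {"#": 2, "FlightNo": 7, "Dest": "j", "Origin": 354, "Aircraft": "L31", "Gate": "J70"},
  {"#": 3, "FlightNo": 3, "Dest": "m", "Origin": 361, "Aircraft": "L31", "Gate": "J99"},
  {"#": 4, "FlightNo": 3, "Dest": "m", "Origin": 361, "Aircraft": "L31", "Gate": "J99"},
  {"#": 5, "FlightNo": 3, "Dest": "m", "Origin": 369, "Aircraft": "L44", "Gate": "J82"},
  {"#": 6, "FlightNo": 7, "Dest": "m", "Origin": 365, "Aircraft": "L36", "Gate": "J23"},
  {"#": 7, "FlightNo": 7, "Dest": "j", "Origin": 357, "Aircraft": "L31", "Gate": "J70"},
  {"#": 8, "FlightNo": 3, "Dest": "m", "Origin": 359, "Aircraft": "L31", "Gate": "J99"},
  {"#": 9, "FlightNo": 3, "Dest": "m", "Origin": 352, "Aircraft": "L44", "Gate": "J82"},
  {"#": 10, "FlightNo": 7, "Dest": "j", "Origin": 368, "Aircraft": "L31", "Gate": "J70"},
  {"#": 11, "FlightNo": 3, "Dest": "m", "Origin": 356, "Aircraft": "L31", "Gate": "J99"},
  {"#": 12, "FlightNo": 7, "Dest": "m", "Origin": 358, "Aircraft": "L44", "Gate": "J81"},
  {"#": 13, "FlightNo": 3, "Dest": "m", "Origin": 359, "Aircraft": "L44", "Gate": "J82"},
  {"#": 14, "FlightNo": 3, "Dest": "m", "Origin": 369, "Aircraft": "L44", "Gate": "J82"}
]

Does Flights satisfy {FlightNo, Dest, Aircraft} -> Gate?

(FlightNo=7, Dest=m, Aircraft=L36): rows 1, 6 → Gate = J23, J23 ✓
(FlightNo=7, Dest=j, Aircraft=L31): rows 2, 7, 10 → Gate = J70, J70, J70 ✓
(FlightNo=3, Dest=m, Aircraft=L31): rows 3, 4, 8, 11 → Gate = J99, J99, J99, J99 ✓
(FlightNo=3, Dest=m, Aircraft=L44): rows 5, 9, 13, 14 → Gate = J82, J82, J82, J82 ✓
(FlightNo=7, Dest=m, Aircraft=L44): row 12 → Gate = J81 ✓
Every {FlightNo, Dest, Aircraft} value is associated with a single Gate value, so {FlightNo, Dest, Aircraft} -> Gate holds.

Yes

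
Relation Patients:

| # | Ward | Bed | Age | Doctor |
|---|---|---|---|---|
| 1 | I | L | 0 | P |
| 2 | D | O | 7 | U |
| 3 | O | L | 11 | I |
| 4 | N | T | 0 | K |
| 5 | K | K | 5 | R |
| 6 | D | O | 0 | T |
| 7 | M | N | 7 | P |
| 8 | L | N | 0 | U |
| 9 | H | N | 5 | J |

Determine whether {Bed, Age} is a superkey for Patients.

Yes

All 9 rows have distinct {Bed, Age} values, so {Bed, Age} → (all attributes) holds and {Bed, Age} is a superkey.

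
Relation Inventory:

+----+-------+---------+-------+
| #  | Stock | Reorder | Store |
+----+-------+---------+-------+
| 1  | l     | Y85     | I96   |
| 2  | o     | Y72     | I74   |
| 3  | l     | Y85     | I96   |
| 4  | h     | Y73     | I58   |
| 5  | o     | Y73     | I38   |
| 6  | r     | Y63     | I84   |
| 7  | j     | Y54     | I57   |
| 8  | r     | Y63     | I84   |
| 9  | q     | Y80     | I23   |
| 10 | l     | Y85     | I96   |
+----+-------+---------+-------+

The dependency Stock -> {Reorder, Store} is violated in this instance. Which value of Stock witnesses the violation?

o

Stock=l: rows 1, 3, 10 → {Reorder,Store} = (Y85, I96), (Y85, I96), (Y85, I96) ✓
Stock=o: rows 2, 5 → {Reorder,Store} takes values {(Y72, I74), (Y73, I38)} — violation
Stock=h: row 4 → {Reorder,Store} = (Y73, I58) ✓
Stock=r: rows 6, 8 → {Reorder,Store} = (Y63, I84), (Y63, I84) ✓
Stock=j: row 7 → {Reorder,Store} = (Y54, I57) ✓
Stock=q: row 9 → {Reorder,Store} = (Y80, I23) ✓
The only Stock value with inconsistent RHS is Stock=o.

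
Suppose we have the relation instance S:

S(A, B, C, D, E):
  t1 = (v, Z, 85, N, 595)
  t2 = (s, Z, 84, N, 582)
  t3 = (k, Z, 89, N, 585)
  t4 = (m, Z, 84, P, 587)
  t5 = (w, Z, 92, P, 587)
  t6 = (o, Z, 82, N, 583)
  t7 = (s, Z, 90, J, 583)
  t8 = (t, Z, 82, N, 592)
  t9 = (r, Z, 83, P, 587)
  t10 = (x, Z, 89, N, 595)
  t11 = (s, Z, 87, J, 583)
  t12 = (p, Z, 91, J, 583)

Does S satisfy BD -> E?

No

(B=Z, D=N): rows 1, 2, 3, 6, 8, 10 → E takes values {595, 582, 585, 583, 592} — violation
(B=Z, D=P): rows 4, 5, 9 → E = 587, 587, 587 ✓
(B=Z, D=J): rows 7, 11, 12 → E = 583, 583, 583 ✓
Two rows agree on BD but differ on E, so BD -> E does not hold.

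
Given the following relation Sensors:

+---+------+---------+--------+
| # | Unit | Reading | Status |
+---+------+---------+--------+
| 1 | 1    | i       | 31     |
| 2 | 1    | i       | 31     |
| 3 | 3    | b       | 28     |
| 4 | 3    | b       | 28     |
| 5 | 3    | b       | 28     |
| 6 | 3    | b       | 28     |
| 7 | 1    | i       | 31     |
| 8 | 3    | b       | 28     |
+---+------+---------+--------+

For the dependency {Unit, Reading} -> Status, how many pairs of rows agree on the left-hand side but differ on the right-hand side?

0

(Unit=1, Reading=i): all 3 rows agree on Status — 0 pairs.
(Unit=3, Reading=b): all 5 rows agree on Status — 0 pairs.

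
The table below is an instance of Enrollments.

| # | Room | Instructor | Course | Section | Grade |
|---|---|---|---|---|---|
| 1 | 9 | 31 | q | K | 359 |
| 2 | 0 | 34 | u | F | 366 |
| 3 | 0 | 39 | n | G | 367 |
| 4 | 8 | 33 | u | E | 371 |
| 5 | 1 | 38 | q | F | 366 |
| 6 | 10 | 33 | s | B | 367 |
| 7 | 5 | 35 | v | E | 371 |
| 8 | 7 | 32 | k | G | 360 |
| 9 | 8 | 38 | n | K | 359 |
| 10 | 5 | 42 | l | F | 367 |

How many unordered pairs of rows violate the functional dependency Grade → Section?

3

Grade=359: all 2 rows agree on Section — 0 pairs.
Grade=366: all 2 rows agree on Section — 0 pairs.
Grade=367: violating pairs (3,6), (3,10), (6,10) — 3 pairs.
Grade=371: all 2 rows agree on Section — 0 pairs.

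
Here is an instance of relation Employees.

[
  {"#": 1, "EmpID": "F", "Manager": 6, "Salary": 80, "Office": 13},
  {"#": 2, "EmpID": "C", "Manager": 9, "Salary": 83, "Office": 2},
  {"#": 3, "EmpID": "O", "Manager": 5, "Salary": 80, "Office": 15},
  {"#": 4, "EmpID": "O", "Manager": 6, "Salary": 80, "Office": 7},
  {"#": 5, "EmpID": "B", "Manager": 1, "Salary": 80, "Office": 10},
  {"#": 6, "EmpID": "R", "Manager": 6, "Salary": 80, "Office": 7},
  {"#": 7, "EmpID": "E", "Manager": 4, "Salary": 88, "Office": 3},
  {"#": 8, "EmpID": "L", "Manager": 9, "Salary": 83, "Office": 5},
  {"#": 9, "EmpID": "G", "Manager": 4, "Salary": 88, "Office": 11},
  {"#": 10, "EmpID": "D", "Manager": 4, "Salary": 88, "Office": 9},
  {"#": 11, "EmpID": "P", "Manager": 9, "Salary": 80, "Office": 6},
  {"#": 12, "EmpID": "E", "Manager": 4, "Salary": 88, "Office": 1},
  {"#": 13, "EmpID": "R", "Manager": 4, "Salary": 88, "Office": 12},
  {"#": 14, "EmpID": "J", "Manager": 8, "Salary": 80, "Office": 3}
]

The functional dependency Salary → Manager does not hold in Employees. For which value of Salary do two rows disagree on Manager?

80

Salary=80: rows 1, 3, 4, 5, 6, 11, 14 → Manager takes values {6, 5, 1, 9, 8} — violation
Salary=83: rows 2, 8 → Manager = 9, 9 ✓
Salary=88: rows 7, 9, 10, 12, 13 → Manager = 4, 4, 4, 4, 4 ✓
The only Salary value with inconsistent Manager is Salary=80.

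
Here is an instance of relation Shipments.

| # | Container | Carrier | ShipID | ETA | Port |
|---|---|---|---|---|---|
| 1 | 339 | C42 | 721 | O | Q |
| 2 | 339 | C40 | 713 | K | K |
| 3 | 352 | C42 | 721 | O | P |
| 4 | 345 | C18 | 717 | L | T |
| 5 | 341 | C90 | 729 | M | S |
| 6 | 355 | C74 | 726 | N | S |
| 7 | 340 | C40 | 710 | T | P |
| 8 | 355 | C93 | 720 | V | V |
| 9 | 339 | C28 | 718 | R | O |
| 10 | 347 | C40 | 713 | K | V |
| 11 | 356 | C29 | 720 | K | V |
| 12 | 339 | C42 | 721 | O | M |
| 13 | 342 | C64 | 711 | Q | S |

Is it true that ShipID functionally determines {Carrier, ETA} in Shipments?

ShipID=721: rows 1, 3, 12 → {Carrier,ETA} = (C42, O), (C42, O), (C42, O) ✓
ShipID=713: rows 2, 10 → {Carrier,ETA} = (C40, K), (C40, K) ✓
ShipID=717: row 4 → {Carrier,ETA} = (C18, L) ✓
ShipID=729: row 5 → {Carrier,ETA} = (C90, M) ✓
ShipID=726: row 6 → {Carrier,ETA} = (C74, N) ✓
ShipID=710: row 7 → {Carrier,ETA} = (C40, T) ✓
ShipID=720: rows 8, 11 → {Carrier,ETA} takes values {(C93, V), (C29, K)} — violation
ShipID=718: row 9 → {Carrier,ETA} = (C28, R) ✓
ShipID=711: row 13 → {Carrier,ETA} = (C64, Q) ✓
Two rows agree on ShipID but differ on {Carrier, ETA}, so ShipID → {Carrier, ETA} does not hold.

No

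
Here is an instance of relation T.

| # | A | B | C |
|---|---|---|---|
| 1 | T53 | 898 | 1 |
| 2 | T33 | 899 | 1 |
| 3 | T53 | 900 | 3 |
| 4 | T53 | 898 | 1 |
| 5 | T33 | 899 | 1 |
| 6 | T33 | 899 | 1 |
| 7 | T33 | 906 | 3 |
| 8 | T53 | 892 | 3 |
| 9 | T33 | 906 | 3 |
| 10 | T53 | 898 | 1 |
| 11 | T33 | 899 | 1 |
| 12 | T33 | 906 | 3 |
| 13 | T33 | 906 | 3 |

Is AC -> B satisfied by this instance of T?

No

(A=T53, C=1): rows 1, 4, 10 → B = 898, 898, 898 ✓
(A=T33, C=1): rows 2, 5, 6, 11 → B = 899, 899, 899, 899 ✓
(A=T53, C=3): rows 3, 8 → B takes values {900, 892} — violation
(A=T33, C=3): rows 7, 9, 12, 13 → B = 906, 906, 906, 906 ✓
Two rows agree on AC but differ on B, so AC -> B does not hold.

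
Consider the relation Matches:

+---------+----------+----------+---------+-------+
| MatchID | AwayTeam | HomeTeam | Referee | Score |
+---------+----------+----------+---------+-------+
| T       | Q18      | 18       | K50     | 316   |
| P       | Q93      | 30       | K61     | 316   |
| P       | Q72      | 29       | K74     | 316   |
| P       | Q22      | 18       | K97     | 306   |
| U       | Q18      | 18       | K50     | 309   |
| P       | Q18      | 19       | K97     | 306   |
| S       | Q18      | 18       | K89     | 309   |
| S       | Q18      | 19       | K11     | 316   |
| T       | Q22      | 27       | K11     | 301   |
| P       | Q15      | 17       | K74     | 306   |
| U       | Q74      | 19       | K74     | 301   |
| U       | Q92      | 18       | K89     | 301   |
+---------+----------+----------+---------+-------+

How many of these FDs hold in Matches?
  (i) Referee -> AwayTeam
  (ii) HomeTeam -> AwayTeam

0

(i) Referee -> AwayTeam: Referee=K74: 3 rows → AwayTeam takes values {Q72, Q15, Q74} — violation; Referee=K97: 2 rows → AwayTeam takes values {Q22, Q18} — violation; Referee=K89: 2 rows → AwayTeam takes values {Q18, Q92} — violation; Referee=K11: 2 rows → AwayTeam takes values {Q18, Q22} — violation — fails.
(ii) HomeTeam -> AwayTeam: HomeTeam=18: 5 rows → AwayTeam takes values {Q18, Q22, Q92} — violation; HomeTeam=19: 3 rows → AwayTeam takes values {Q18, Q74} — violation — fails.
None of the 2 dependencies hold.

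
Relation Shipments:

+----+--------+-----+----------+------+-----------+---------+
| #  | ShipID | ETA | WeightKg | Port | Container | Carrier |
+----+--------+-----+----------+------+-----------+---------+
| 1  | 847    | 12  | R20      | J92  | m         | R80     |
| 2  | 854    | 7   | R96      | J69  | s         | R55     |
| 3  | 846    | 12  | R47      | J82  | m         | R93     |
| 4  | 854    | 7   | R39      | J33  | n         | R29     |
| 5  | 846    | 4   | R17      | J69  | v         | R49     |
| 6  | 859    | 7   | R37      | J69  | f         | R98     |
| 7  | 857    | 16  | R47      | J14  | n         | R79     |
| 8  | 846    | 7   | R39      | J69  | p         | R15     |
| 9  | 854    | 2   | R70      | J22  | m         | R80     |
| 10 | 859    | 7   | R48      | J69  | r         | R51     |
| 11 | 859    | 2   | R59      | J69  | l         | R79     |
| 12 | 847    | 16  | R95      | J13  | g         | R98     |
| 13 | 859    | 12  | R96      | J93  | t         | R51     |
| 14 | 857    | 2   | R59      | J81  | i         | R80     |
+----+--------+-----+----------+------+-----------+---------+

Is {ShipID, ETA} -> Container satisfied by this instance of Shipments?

No

(ShipID=847, ETA=12): row 1 → Container = m ✓
(ShipID=854, ETA=7): rows 2, 4 → Container takes values {s, n} — violation
(ShipID=846, ETA=12): row 3 → Container = m ✓
(ShipID=846, ETA=4): row 5 → Container = v ✓
(ShipID=859, ETA=7): rows 6, 10 → Container takes values {f, r} — violation
(ShipID=857, ETA=16): row 7 → Container = n ✓
(ShipID=846, ETA=7): row 8 → Container = p ✓
(ShipID=854, ETA=2): row 9 → Container = m ✓
(ShipID=859, ETA=2): row 11 → Container = l ✓
(ShipID=847, ETA=16): row 12 → Container = g ✓
(ShipID=859, ETA=12): row 13 → Container = t ✓
(ShipID=857, ETA=2): row 14 → Container = i ✓
Two rows agree on {ShipID, ETA} but differ on Container, so {ShipID, ETA} -> Container does not hold.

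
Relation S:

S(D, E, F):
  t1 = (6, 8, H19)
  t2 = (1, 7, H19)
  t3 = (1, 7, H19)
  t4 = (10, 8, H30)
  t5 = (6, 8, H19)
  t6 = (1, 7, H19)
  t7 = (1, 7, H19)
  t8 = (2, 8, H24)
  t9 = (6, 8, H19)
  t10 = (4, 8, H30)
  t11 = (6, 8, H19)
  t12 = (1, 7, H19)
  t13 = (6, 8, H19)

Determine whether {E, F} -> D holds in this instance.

(E=8, F=H19): rows 1, 5, 9, 11, 13 → D = 6, 6, 6, 6, 6 ✓
(E=7, F=H19): rows 2, 3, 6, 7, 12 → D = 1, 1, 1, 1, 1 ✓
(E=8, F=H30): rows 4, 10 → D takes values {10, 4} — violation
(E=8, F=H24): row 8 → D = 2 ✓
Two rows agree on {E, F} but differ on D, so {E, F} -> D does not hold.

No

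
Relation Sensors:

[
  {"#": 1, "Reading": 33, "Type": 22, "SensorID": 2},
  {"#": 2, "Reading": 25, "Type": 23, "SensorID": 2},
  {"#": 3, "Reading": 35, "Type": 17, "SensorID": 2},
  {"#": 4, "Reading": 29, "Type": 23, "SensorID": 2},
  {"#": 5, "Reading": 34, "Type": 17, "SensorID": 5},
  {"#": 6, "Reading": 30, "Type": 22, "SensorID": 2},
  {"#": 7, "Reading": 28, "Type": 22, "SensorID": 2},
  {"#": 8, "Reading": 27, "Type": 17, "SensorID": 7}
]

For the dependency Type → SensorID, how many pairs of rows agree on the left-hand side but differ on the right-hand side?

3

Type=22: all 3 rows agree on SensorID — 0 pairs.
Type=23: all 2 rows agree on SensorID — 0 pairs.
Type=17: violating pairs (3,5), (3,8), (5,8) — 3 pairs.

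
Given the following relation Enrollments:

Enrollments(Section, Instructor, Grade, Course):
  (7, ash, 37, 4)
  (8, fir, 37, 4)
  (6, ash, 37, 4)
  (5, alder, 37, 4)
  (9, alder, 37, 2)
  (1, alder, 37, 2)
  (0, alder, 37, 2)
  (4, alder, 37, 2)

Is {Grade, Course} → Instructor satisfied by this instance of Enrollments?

(Grade=37, Course=4): 4 rows → Instructor takes values {ash, fir, alder} — violation
(Grade=37, Course=2): 4 rows → Instructor = alder, alder, alder, alder ✓
Two rows agree on {Grade, Course} but differ on Instructor, so {Grade, Course} → Instructor does not hold.

No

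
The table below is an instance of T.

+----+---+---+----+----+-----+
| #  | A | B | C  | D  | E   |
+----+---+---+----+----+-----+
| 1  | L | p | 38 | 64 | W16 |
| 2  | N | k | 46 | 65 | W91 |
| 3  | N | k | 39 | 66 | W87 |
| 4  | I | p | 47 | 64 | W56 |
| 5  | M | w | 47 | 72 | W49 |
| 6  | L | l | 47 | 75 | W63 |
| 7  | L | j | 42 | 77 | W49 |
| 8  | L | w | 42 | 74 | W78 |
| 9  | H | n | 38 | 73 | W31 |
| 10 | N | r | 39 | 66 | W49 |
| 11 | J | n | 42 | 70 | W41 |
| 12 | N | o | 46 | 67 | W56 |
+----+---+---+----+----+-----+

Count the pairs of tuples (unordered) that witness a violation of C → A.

6

C=38: violating pairs (1,9) — 1 pair.
C=46: all 2 rows agree on A — 0 pairs.
C=39: all 2 rows agree on A — 0 pairs.
C=47: violating pairs (4,5), (4,6), (5,6) — 3 pairs.
C=42: violating pairs (7,11), (8,11) — 2 pairs.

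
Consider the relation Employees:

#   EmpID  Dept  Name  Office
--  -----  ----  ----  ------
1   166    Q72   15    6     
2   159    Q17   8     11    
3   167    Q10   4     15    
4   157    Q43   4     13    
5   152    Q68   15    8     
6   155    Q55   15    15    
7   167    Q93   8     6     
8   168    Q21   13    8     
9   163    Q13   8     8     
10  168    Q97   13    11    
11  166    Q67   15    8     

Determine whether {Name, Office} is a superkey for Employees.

Rows 5 and 11 have the same {Name, Office} value (Name=15, Office=8) but are distinct tuples, so {Name, Office} does not determine every attribute — not a superkey.

No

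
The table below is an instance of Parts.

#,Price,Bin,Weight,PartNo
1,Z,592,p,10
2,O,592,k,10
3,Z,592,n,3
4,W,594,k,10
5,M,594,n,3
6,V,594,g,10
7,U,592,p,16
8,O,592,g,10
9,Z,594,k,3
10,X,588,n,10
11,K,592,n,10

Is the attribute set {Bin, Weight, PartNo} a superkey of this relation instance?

Yes

All 11 rows have distinct {Bin, Weight, PartNo} values, so {Bin, Weight, PartNo} → (all attributes) holds and {Bin, Weight, PartNo} is a superkey.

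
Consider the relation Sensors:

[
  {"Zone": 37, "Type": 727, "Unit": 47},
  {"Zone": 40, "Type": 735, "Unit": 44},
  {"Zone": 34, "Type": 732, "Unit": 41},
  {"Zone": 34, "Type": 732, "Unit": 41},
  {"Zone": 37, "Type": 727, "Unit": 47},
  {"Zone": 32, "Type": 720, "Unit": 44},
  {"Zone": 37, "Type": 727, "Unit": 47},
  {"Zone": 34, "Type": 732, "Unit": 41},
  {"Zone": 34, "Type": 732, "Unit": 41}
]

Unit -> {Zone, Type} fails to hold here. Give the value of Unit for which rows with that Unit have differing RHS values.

Unit=47: 3 rows → {Zone,Type} = (37, 727), (37, 727), (37, 727) ✓
Unit=44: 2 rows → {Zone,Type} takes values {(40, 735), (32, 720)} — violation
Unit=41: 4 rows → {Zone,Type} = (34, 732), (34, 732), (34, 732), (34, 732) ✓
The only Unit value with inconsistent RHS is Unit=44.

44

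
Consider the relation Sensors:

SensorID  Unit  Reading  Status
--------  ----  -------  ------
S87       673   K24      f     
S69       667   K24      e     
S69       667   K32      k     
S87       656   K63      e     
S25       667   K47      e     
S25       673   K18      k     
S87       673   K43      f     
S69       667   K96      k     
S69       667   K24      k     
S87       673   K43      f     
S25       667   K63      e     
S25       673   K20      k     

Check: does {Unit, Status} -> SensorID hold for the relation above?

No

(Unit=673, Status=f): 3 rows → SensorID = S87, S87, S87 ✓
(Unit=667, Status=e): 3 rows → SensorID takes values {S69, S25} — violation
(Unit=667, Status=k): 3 rows → SensorID = S69, S69, S69 ✓
(Unit=656, Status=e): 1 row → SensorID = S87 ✓
(Unit=673, Status=k): 2 rows → SensorID = S25, S25 ✓
Two rows agree on {Unit, Status} but differ on SensorID, so {Unit, Status} -> SensorID does not hold.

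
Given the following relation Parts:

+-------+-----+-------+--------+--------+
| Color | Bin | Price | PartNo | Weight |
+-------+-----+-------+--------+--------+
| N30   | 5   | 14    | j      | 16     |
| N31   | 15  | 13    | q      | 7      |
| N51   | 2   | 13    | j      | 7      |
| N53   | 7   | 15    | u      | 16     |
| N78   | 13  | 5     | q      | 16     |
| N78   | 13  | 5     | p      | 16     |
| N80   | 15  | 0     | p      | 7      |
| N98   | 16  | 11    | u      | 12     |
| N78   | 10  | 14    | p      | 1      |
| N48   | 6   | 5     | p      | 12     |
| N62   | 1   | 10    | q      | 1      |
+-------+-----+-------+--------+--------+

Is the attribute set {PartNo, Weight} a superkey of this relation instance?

Yes

All 11 rows have distinct {PartNo, Weight} values, so {PartNo, Weight} → (all attributes) holds and {PartNo, Weight} is a superkey.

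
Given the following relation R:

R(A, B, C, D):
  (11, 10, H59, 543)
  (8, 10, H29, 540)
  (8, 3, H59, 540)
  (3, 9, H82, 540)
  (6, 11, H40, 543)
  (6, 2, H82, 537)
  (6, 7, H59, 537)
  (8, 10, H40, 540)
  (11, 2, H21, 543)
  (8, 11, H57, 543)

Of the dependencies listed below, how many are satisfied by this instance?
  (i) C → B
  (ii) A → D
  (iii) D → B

0

(i) C → B: C=H59: 3 rows → B takes values {10, 3, 7} — violation; C=H82: 2 rows → B takes values {9, 2} — violation; C=H40: 2 rows → B takes values {11, 10} — violation — fails.
(ii) A → D: A=8: 4 rows → D takes values {540, 543} — violation; A=6: 3 rows → D takes values {543, 537} — violation — fails.
(iii) D → B: D=543: 4 rows → B takes values {10, 11, 2} — violation; D=540: 4 rows → B takes values {10, 3, 9} — violation; D=537: 2 rows → B takes values {2, 7} — violation — fails.
None of the 3 dependencies hold.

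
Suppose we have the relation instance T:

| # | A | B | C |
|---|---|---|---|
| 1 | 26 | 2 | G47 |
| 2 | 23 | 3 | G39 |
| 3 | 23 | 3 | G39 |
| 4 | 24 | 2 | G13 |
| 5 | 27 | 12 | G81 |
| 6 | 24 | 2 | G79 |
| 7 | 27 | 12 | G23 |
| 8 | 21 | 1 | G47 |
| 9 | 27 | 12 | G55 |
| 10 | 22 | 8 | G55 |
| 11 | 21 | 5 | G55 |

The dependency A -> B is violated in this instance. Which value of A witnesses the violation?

21

A=26: row 1 → B = 2 ✓
A=23: rows 2, 3 → B = 3, 3 ✓
A=24: rows 4, 6 → B = 2, 2 ✓
A=27: rows 5, 7, 9 → B = 12, 12, 12 ✓
A=21: rows 8, 11 → B takes values {1, 5} — violation
A=22: row 10 → B = 8 ✓
The only A value with inconsistent B is A=21.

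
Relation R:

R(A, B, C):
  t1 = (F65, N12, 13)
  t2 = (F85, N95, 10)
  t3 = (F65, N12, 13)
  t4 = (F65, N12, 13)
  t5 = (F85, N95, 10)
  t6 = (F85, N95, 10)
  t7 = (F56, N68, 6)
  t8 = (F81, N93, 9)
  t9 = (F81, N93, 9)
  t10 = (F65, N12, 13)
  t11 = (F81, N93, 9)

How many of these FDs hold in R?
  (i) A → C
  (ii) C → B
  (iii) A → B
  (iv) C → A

(i) A → C: every LHS value maps to a single RHS value — holds.
(ii) C → B: every LHS value maps to a single RHS value — holds.
(iii) A → B: every LHS value maps to a single RHS value — holds.
(iv) C → A: every LHS value maps to a single RHS value — holds.
4 of the 4 dependencies hold.

4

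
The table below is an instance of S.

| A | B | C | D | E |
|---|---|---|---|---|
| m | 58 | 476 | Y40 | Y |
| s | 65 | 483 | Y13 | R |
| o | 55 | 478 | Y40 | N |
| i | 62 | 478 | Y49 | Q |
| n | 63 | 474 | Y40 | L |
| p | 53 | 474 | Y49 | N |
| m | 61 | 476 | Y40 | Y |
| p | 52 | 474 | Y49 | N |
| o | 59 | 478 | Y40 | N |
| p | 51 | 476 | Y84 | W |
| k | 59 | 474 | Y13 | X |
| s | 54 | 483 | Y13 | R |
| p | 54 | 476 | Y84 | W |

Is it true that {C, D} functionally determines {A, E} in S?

Yes

(C=476, D=Y40): 2 rows → {A,E} = (m, Y), (m, Y) ✓
(C=483, D=Y13): 2 rows → {A,E} = (s, R), (s, R) ✓
(C=478, D=Y40): 2 rows → {A,E} = (o, N), (o, N) ✓
(C=478, D=Y49): 1 row → {A,E} = (i, Q) ✓
(C=474, D=Y40): 1 row → {A,E} = (n, L) ✓
(C=474, D=Y49): 2 rows → {A,E} = (p, N), (p, N) ✓
(C=476, D=Y84): 2 rows → {A,E} = (p, W), (p, W) ✓
(C=474, D=Y13): 1 row → {A,E} = (k, X) ✓
Every {C, D} value is associated with a single {A, E} value, so {C, D} → {A, E} holds.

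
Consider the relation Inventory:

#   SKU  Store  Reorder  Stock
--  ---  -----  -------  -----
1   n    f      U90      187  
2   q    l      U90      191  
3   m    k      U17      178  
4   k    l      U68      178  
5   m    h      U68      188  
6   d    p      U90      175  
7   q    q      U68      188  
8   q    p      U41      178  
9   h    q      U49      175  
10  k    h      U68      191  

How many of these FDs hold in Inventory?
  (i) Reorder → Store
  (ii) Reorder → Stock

(i) Reorder → Store: Reorder=U90: rows 1, 2, 6 → Store takes values {f, l, p} — violation; Reorder=U68: rows 4, 5, 7, 10 → Store takes values {l, h, q} — violation — fails.
(ii) Reorder → Stock: Reorder=U90: rows 1, 2, 6 → Stock takes values {187, 191, 175} — violation; Reorder=U68: rows 4, 5, 7, 10 → Stock takes values {178, 188, 191} — violation — fails.
None of the 2 dependencies hold.

0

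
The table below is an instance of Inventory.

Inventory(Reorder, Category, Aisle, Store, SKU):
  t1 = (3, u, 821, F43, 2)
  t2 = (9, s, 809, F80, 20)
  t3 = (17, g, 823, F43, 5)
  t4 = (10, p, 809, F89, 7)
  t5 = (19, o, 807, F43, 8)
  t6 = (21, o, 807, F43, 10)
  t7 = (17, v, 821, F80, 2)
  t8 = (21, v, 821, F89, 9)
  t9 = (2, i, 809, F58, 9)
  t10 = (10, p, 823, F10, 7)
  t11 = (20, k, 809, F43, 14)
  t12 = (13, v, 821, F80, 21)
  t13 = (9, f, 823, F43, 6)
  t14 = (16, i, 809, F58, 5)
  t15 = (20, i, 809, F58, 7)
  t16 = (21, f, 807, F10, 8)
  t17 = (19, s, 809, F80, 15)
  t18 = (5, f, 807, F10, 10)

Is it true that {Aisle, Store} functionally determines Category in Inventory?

No

(Aisle=821, Store=F43): row 1 → Category = u ✓
(Aisle=809, Store=F80): rows 2, 17 → Category = s, s ✓
(Aisle=823, Store=F43): rows 3, 13 → Category takes values {g, f} — violation
(Aisle=809, Store=F89): row 4 → Category = p ✓
(Aisle=807, Store=F43): rows 5, 6 → Category = o, o ✓
(Aisle=821, Store=F80): rows 7, 12 → Category = v, v ✓
(Aisle=821, Store=F89): row 8 → Category = v ✓
(Aisle=809, Store=F58): rows 9, 14, 15 → Category = i, i, i ✓
(Aisle=823, Store=F10): row 10 → Category = p ✓
(Aisle=809, Store=F43): row 11 → Category = k ✓
(Aisle=807, Store=F10): rows 16, 18 → Category = f, f ✓
Two rows agree on {Aisle, Store} but differ on Category, so {Aisle, Store} -> Category does not hold.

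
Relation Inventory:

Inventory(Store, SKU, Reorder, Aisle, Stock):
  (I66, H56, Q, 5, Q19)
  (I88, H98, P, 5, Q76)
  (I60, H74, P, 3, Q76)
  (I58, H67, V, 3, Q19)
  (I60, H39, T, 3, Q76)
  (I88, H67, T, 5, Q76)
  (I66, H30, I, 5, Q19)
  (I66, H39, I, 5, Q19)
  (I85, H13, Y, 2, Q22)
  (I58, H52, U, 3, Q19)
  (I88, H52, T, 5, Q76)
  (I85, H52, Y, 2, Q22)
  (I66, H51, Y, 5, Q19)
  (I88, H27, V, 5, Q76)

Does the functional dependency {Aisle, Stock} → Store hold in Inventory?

(Aisle=5, Stock=Q19): 4 rows → Store = I66, I66, I66, I66 ✓
(Aisle=5, Stock=Q76): 4 rows → Store = I88, I88, I88, I88 ✓
(Aisle=3, Stock=Q76): 2 rows → Store = I60, I60 ✓
(Aisle=3, Stock=Q19): 2 rows → Store = I58, I58 ✓
(Aisle=2, Stock=Q22): 2 rows → Store = I85, I85 ✓
Every {Aisle, Stock} value is associated with a single Store value, so {Aisle, Stock} → Store holds.

Yes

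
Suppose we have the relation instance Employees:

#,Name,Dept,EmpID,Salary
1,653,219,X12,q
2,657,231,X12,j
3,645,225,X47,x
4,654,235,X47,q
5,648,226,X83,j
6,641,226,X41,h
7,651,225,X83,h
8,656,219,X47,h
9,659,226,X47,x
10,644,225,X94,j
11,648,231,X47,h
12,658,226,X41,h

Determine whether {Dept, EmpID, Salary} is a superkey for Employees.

No

Rows 6 and 12 have the same {Dept, EmpID, Salary} value (Dept=226, EmpID=X41, Salary=h) but are distinct tuples, so {Dept, EmpID, Salary} does not determine every attribute — not a superkey.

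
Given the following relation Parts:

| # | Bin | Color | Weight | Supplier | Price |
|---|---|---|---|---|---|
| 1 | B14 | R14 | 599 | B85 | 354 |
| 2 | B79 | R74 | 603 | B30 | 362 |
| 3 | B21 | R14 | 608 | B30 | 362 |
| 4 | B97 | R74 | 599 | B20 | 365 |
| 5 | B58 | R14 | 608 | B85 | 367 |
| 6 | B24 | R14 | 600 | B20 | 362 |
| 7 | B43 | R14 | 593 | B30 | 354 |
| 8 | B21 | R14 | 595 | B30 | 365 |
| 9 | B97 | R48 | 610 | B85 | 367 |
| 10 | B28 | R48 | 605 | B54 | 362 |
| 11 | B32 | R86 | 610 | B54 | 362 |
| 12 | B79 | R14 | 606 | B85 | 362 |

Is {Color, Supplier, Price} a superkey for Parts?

Yes

All 12 rows have distinct {Color, Supplier, Price} values, so {Color, Supplier, Price} → (all attributes) holds and {Color, Supplier, Price} is a superkey.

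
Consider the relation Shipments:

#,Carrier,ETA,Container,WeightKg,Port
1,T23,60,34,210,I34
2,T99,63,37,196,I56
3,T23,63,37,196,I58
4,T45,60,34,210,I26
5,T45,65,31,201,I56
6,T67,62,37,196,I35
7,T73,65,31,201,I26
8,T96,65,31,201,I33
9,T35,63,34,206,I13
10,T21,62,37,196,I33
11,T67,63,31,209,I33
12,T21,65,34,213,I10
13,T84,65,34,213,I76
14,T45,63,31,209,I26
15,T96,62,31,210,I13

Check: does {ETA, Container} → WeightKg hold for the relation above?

Yes

(ETA=60, Container=34): rows 1, 4 → WeightKg = 210, 210 ✓
(ETA=63, Container=37): rows 2, 3 → WeightKg = 196, 196 ✓
(ETA=65, Container=31): rows 5, 7, 8 → WeightKg = 201, 201, 201 ✓
(ETA=62, Container=37): rows 6, 10 → WeightKg = 196, 196 ✓
(ETA=63, Container=34): row 9 → WeightKg = 206 ✓
(ETA=63, Container=31): rows 11, 14 → WeightKg = 209, 209 ✓
(ETA=65, Container=34): rows 12, 13 → WeightKg = 213, 213 ✓
(ETA=62, Container=31): row 15 → WeightKg = 210 ✓
Every {ETA, Container} value is associated with a single WeightKg value, so {ETA, Container} → WeightKg holds.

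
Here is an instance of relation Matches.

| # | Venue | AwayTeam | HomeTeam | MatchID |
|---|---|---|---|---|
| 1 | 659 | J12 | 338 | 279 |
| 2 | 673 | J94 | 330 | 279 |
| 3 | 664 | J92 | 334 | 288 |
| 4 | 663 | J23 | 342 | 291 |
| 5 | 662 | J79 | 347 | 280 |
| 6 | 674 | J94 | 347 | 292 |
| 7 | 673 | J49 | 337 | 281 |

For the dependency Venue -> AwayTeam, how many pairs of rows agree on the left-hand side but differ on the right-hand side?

1

Venue=673: violating pairs (2,7) — 1 pair.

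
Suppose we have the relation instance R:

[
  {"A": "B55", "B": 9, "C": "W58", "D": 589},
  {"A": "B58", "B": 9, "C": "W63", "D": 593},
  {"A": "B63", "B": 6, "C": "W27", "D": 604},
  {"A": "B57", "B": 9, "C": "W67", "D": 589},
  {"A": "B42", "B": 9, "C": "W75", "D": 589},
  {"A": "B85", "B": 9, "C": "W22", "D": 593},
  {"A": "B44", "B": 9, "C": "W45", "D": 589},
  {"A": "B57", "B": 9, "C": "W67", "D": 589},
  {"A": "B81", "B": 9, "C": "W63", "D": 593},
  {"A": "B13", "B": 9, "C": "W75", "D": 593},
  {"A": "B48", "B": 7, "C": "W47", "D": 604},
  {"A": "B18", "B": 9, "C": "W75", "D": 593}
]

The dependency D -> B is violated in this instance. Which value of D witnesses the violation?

D=589: 5 rows → B = 9, 9, 9, 9, 9 ✓
D=593: 5 rows → B = 9, 9, 9, 9, 9 ✓
D=604: 2 rows → B takes values {6, 7} — violation
The only D value with inconsistent B is D=604.

604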